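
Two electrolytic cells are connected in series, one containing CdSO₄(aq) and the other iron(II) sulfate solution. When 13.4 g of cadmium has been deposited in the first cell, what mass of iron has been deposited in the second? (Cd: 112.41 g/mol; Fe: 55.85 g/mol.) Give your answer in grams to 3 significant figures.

n(Cd) = 13.4 / 112.41 = 0.1192 mol
Cd²⁺ + 2e⁻ → Cd, so n(e⁻) = 2 × 0.1192 = 0.2384 mol
Since the cells are in series, n(e⁻) in the Fe cell is also 0.2384 mol.
Fe²⁺ + 2e⁻ → Fe, so n(Fe) = 0.2384 / 2 = 0.1192 mol
m(Fe) = 0.1192 × 55.85 = 6.66 g

6.66 g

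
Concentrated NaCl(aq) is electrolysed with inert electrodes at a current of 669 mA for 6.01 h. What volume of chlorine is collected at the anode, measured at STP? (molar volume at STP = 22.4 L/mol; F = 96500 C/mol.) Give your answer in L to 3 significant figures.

1.68 L

Q = It = 0.669 × 21636 = 14470 C
Moles of electrons = 14470 / 96500 = 0.1499 mol
2Cl⁻ → Cl₂ + 2e⁻, so n(Cl₂) = 0.1499 / 2 = 0.07495 mol
V = 0.07495 × 22.4 = 1.679 L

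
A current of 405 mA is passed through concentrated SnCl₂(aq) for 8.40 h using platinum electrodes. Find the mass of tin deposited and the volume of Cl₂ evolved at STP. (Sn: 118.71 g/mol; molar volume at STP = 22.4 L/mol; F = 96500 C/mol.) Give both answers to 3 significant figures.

Q = 0.405 × 30240 = 12250 C; n(e⁻) = 12250 / 96500 = 0.1269 mol
Cathode: Sn²⁺ + 2e⁻ → Sn → n(Sn) = 0.1269/2 = 0.06345 mol → 7.53 g
Anode: 2Cl⁻ → Cl₂ + 2e⁻ → n(Cl₂) = 0.1269/2 = 0.06345 mol → 1.42 L

7.53 g Sn; 1.42 L Cl₂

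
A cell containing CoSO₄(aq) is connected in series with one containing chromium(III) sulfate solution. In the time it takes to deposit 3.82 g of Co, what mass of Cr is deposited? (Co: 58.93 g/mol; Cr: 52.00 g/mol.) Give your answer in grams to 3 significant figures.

2.25 g

n(Co) = 3.82 / 58.93 = 0.06482 mol
Co²⁺ + 2e⁻ → Co, so n(e⁻) = 2 × 0.06482 = 0.1296 mol
Since the cells are in series, n(e⁻) in the Cr cell is also 0.1296 mol.
Cr³⁺ + 3e⁻ → Cr, so n(Cr) = 0.1296 / 3 = 0.04320 mol
m(Cr) = 0.04320 × 52.00 = 2.25 g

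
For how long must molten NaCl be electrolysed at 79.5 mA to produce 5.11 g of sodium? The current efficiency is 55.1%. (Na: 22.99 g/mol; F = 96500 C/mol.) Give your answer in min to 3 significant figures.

8160 min

n(Na) = 5.11 / 22.99 = 0.2223 mol
Na⁺ + e⁻ → Na, so n(e⁻) = 0.2223 mol
Q = 0.2223 × 96500 / 0.551 = 38930 C
t = Q / I = 38930 / 0.0795 = 4.897×10^5 s = 8160 min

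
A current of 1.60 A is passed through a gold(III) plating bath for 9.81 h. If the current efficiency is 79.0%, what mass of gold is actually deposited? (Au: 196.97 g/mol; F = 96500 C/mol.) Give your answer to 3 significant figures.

Q = 1.60 × 35316 = 56510 C
n(e⁻) = 56510 / 96500 = 0.5856 mol
Au³⁺ + 3e⁻ → Au, so theoretical m(Au) = 0.1952 × 196.97 = 38.45 g
Actual mass = 79.0% × 38.45 = 30.4 g

30.4 g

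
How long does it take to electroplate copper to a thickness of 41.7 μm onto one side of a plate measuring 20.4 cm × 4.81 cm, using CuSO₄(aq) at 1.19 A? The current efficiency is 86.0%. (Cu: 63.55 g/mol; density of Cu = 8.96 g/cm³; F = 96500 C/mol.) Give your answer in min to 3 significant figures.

Plated area = 20.4 × 4.81 = 98.12 cm²
Volume = 98.12 × 41.7×10⁻⁴ cm = 0.4092 cm³
m(Cu) = 0.4092 × 8.96 = 3.666 g
n(Cu) = 3.666 / 63.55 = 0.05769 mol; n(e⁻) = 2 × 0.05769 = 0.1154 mol
Q = 0.1154 × 96500 / 0.860 = 12950 C
t = 12950 / 1.19 = 10880 s = 181 min

181 min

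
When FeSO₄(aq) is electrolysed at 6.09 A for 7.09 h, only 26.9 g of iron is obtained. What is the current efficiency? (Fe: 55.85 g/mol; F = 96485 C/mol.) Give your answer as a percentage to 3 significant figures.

59.8%

Q = 6.09 × 25524 = 1.554×10^5 C
n(e⁻) = 1.554×10^5 / 96485 = 1.611 mol
Fe²⁺ + 2e⁻ → Fe, so theoretical n(Fe) = 0.8055 mol → 44.99 g
Efficiency = 26.9 / 44.99 = 0.5979 = 59.8%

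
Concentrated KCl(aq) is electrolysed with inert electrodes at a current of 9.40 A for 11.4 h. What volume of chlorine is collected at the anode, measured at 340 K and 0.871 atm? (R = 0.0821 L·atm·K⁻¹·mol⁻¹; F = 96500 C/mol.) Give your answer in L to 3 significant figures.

Charge passed = 9.40 × 41040 = 3.858×10^5 C
n(e⁻) = Q/F = 3.858×10^5/96500 = 3.998 mol
2Cl⁻ → Cl₂ + 2e⁻, so n(Cl₂) = 3.998 / 2 = 1.999 mol
V = nRT/P = 1.999 × 0.0821 × 340 / 0.871 = 64.06 L

64.1 L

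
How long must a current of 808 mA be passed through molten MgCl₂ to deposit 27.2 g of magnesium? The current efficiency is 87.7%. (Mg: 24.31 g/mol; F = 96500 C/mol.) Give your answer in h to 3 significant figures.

84.7 h

n(Mg) = 27.2 / 24.31 = 1.119 mol
Mg²⁺ + 2e⁻ → Mg, so n(e⁻) = 2 × 1.119 = 2.238 mol
Q = 2.238 × 96500 / 0.877 = 2.463×10^5 C
t = Q / I = 2.463×10^5 / 0.808 = 3.048×10^5 s = 84.7 h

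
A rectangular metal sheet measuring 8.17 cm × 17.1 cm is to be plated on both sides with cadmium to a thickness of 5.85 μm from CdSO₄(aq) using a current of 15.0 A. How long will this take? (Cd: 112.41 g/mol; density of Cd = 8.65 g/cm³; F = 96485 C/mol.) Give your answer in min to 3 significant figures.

Plated area = 2 × 8.17 × 17.1 = 279.4 cm²
Volume = 279.4 × 5.85×10⁻⁴ cm = 0.1634 cm³
m(Cd) = 0.1634 × 8.65 = 1.413 g
n(Cd) = 1.413 / 112.41 = 0.01257 mol; n(e⁻) = 2 × 0.01257 = 0.02514 mol
Q = 0.02514 × 96485 = 2426 C
t = 2426 / 15.0 = 161.7 s = 2.70 min

2.70 min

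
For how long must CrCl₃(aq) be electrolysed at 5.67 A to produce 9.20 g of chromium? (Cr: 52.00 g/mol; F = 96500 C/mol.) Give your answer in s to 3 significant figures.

9030 s

n(Cr) = 9.20 / 52.00 = 0.1769 mol
Cr³⁺ + 3e⁻ → Cr, so n(e⁻) = 3 × 0.1769 = 0.5307 mol
Q = 0.5307 × 96500 = 51210 C
t = Q / I = 51210 / 5.67 = 9032 s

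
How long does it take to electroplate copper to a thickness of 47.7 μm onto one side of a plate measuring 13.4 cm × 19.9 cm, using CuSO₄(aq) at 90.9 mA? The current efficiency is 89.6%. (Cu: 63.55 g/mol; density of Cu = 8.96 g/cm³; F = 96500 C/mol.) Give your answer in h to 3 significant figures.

118 h

Plated area = 13.4 × 19.9 = 266.7 cm²
Volume = 266.7 × 47.7×10⁻⁴ cm = 1.272 cm³
m(Cu) = 1.272 × 8.96 = 11.40 g
n(Cu) = 11.40 / 63.55 = 0.1794 mol; n(e⁻) = 2 × 0.1794 = 0.3588 mol
Q = 0.3588 × 96500 / 0.896 = 38640 C
t = 38640 / 0.0909 = 4.251×10^5 s = 118 h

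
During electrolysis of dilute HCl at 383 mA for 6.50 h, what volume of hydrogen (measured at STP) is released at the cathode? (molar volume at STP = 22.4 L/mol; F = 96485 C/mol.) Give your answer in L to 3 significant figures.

Q = 0.383 A × 23400 s = 8962 C
n(e⁻) = 8962 / 96485 = 0.09288 mol
2H⁺ + 2e⁻ → H₂, so n(H₂) = 0.09288 / 2 = 0.04644 mol
V = 0.04644 × 22.4 = 1.040 L

1.04 L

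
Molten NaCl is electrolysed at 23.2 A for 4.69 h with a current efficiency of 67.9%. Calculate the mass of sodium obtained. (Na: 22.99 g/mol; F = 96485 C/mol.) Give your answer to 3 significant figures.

Q = 23.2 × 16884 = 3.917×10^5 C
n(e⁻) = 3.917×10^5 / 96485 = 4.060 mol
Na⁺ + e⁻ → Na, so theoretical m(Na) = 4.060 × 22.99 = 93.34 g
Actual mass = 67.9% × 93.34 = 63.4 g

63.4 g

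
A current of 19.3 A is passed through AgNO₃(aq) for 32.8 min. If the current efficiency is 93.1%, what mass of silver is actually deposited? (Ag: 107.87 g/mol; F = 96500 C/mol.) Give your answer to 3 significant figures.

Q = 19.3 × 1968 = 37980 C
n(e⁻) = 37980 / 96500 = 0.3936 mol
Ag⁺ + e⁻ → Ag, so theoretical m(Ag) = 0.3936 × 107.87 = 42.46 g
Actual mass = 93.1% × 42.46 = 39.5 g

39.5 g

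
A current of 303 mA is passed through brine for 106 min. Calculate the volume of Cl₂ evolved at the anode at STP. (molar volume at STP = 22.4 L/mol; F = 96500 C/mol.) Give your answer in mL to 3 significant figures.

Q = 0.303 A × 6360 s = 1927 C
n(e⁻) = 1927 / 96500 = 0.01997 mol
2Cl⁻ → Cl₂ + 2e⁻, so n(Cl₂) = 0.01997 / 2 = 0.009985 mol
V = 0.009985 × 22.4 = 0.2237 L
= 224 mL

224 mL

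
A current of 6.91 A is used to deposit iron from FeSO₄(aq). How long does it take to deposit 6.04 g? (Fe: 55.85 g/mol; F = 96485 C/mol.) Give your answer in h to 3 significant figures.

0.839 h

n(Fe) = 6.04 / 55.85 = 0.1081 mol
Fe²⁺ + 2e⁻ → Fe, so n(e⁻) = 2 × 0.1081 = 0.2162 mol
Q = 0.2162 × 96485 = 20860 C
t = Q / I = 20860 / 6.91 = 3019 s = 0.839 h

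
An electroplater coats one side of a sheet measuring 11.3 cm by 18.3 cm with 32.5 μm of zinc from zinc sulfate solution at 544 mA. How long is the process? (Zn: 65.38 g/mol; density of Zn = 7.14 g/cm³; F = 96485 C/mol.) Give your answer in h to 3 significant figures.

7.23 h

Plated area = 11.3 × 18.3 = 206.8 cm²
Volume = 206.8 × 32.5×10⁻⁴ cm = 0.6721 cm³
m(Zn) = 0.6721 × 7.14 = 4.799 g
n(Zn) = 4.799 / 65.38 = 0.07340 mol; n(e⁻) = 2 × 0.07340 = 0.1468 mol
Q = 0.1468 × 96485 = 14160 C
t = 14160 / 0.544 = 26030 s = 7.23 h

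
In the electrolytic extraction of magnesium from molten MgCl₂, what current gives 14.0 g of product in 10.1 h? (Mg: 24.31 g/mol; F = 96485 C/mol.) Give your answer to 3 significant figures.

3.06 A

n(Mg) = 14.0 / 24.31 = 0.5759 mol
Mg²⁺ + 2e⁻ → Mg, so n(e⁻) = 2 × 0.5759 = 1.152 mol
Q = 1.152 × 96485 = 1.112×10^5 C
I = Q / t = 1.112×10^5 / 36360 s = 3.06 A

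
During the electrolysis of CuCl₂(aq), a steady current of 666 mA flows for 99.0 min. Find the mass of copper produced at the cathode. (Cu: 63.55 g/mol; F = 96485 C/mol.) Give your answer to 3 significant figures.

Q = It = 0.666 × 5940 = 3956 C
n(e⁻) = Q/F = 3956/96485 = 0.04100 mol
Cu²⁺ + 2e⁻ → Cu, so n(Cu) = 0.04100 / 2 = 0.02050 mol
m = 0.02050 × 63.55 = 1.30 g

1.30 g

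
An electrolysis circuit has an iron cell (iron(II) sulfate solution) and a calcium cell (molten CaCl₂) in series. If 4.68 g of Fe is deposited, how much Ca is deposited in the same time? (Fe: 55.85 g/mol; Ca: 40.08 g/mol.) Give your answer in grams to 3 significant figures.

3.36 g

n(Fe) = 4.68 / 55.85 = 0.08380 mol
Fe²⁺ + 2e⁻ → Fe, so n(e⁻) = 2 × 0.08380 = 0.1676 mol
Same current for the same time ⇒ same n(e⁻) = 0.1676 mol in both cells.
Ca²⁺ + 2e⁻ → Ca, so n(Ca) = 0.1676 / 2 = 0.08380 mol
m(Ca) = 0.08380 × 40.08 = 3.36 g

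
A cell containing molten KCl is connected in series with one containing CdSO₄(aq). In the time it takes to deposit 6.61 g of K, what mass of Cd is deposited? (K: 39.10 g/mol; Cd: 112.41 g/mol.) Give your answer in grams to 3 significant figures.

n(K) = 6.61 / 39.10 = 0.1691 mol
K⁺ + e⁻ → K, so n(e⁻) = 0.1691 mol
The cells are in series, so the same charge (and hence the same n(e⁻) = 0.1691 mol) passes through both.
Cd²⁺ + 2e⁻ → Cd, so n(Cd) = 0.1691 / 2 = 0.08455 mol
m(Cd) = 0.08455 × 112.41 = 9.50 g

9.50 g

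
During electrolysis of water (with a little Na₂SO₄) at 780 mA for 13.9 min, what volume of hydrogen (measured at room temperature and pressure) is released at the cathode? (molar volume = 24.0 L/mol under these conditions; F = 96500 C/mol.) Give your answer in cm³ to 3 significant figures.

80.9 cm³

Charge passed = 0.780 × 834 = 650.5 C
n(e⁻) = 650.5 / 96500 = 0.006741 mol
2H⁺ + 2e⁻ → H₂, so n(H₂) = 0.006741 / 2 = 0.003371 mol
V = 0.003371 × 24.0 = 0.08090 L
= 80.9 cm³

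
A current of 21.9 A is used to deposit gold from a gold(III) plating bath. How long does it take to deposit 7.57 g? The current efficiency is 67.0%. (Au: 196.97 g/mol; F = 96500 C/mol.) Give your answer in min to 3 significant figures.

12.6 min

n(Au) = 7.57 / 196.97 = 0.03843 mol
Au³⁺ + 3e⁻ → Au, so n(e⁻) = 3 × 0.03843 = 0.1153 mol
Q = 0.1153 × 96500 / 0.670 = 16610 C
t = Q / I = 16610 / 21.9 = 758.4 s = 12.6 min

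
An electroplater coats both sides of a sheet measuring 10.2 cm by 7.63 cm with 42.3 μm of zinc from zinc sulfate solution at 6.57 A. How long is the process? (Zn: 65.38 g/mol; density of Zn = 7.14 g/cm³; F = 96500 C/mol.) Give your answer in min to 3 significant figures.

Plated area = 2 × 10.2 × 7.63 = 155.7 cm²
Volume = 155.7 × 42.3×10⁻⁴ cm = 0.6586 cm³
m(Zn) = 0.6586 × 7.14 = 4.702 g
n(Zn) = 4.702 / 65.38 = 0.07192 mol; n(e⁻) = 2 × 0.07192 = 0.1438 mol
Q = 0.1438 × 96500 = 13880 C
t = 13880 / 6.57 = 2113 s = 35.2 min

35.2 min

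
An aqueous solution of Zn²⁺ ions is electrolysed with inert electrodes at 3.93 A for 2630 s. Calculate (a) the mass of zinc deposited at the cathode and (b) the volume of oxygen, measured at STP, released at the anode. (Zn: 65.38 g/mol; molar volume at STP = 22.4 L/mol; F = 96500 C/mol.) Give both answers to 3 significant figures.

3.50 g Zn; 0.600 L O₂

Q = 3.93 × 2630 = 10340 C; n(e⁻) = 10340 / 96500 = 0.1072 mol
Cathode: Zn²⁺ + 2e⁻ → Zn → n(Zn) = 0.1072/2 = 0.05360 mol → 3.50 g
Anode: 2H₂O → O₂ + 4H⁺ + 4e⁻ → n(O₂) = 0.1072/4 = 0.02680 mol → 0.600 L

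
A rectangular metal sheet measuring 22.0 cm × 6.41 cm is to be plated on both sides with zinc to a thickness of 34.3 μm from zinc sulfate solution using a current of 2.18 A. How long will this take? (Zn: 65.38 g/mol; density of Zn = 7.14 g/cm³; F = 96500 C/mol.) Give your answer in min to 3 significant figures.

156 min

Plated area = 2 × 22.0 × 6.41 = 282.0 cm²
Volume = 282.0 × 34.3×10⁻⁴ cm = 0.9673 cm³
m(Zn) = 0.9673 × 7.14 = 6.907 g
n(Zn) = 6.907 / 65.38 = 0.1056 mol; n(e⁻) = 2 × 0.1056 = 0.2112 mol
Q = 0.2112 × 96500 = 20380 C
t = 20380 / 2.18 = 9349 s = 156 min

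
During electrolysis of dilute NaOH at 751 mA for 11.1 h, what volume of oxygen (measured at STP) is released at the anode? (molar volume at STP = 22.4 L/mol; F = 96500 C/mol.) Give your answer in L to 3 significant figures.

1.74 L

Charge passed = 0.751 × 39960 = 30010 C
Moles of electrons = 30010 / 96500 = 0.3110 mol
2H₂O → O₂ + 4H⁺ + 4e⁻, so n(O₂) = 0.3110 / 4 = 0.07775 mol
V = 0.07775 × 22.4 = 1.742 L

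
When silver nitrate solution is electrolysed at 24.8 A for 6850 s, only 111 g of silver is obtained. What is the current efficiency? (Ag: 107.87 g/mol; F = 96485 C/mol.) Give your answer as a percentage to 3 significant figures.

Q = 24.8 × 6850 = 1.699×10^5 C
n(e⁻) = 1.699×10^5 / 96485 = 1.761 mol
Ag⁺ + e⁻ → Ag, so theoretical n(Ag) = 1.761 mol → 190.0 g
Efficiency = 111 / 190.0 = 0.5842 = 58.4%

58.4%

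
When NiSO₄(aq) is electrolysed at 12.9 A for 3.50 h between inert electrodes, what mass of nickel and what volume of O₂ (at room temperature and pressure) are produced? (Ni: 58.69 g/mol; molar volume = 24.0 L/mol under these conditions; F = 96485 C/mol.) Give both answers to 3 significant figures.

49.4 g Ni; 10.1 L O₂

Q = 12.9 × 12600 = 1.625×10^5 C; n(e⁻) = 1.625×10^5 / 96485 = 1.684 mol
Cathode: Ni²⁺ + 2e⁻ → Ni → n(Ni) = 1.684/2 = 0.8420 mol → 49.4 g
Anode: 2H₂O → O₂ + 4H⁺ + 4e⁻ → n(O₂) = 1.684/4 = 0.4210 mol → 10.1 L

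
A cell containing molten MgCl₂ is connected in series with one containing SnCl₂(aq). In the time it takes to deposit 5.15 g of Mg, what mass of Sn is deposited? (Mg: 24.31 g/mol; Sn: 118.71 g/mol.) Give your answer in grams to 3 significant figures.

25.1 g

n(Mg) = 5.15 / 24.31 = 0.2118 mol
Mg²⁺ + 2e⁻ → Mg, so n(e⁻) = 2 × 0.2118 = 0.4236 mol
Since the cells are in series, n(e⁻) in the Sn cell is also 0.4236 mol.
Sn²⁺ + 2e⁻ → Sn, so n(Sn) = 0.4236 / 2 = 0.2118 mol
m(Sn) = 0.2118 × 118.71 = 25.1 g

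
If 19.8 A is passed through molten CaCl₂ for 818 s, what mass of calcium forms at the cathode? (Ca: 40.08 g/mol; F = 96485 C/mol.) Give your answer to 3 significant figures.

3.36 g

Charge passed = 19.8 × 818 = 16200 C
n(e⁻) = 16200 / 96485 = 0.1679 mol
Ca²⁺ + 2e⁻ → Ca, so n(Ca) = 0.1679 / 2 = 0.08395 mol
m = 0.08395 × 40.08 = 3.36 g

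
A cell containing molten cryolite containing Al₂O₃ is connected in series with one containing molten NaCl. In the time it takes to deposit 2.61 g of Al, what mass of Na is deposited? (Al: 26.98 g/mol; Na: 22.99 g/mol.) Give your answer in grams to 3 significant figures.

6.67 g

n(Al) = 2.61 / 26.98 = 0.09674 mol
Al³⁺ + 3e⁻ → Al, so n(e⁻) = 3 × 0.09674 = 0.2902 mol
Since the cells are in series, n(e⁻) in the Na cell is also 0.2902 mol.
Na⁺ + e⁻ → Na, so n(Na) = 0.2902 mol
m(Na) = 0.2902 × 22.99 = 6.67 g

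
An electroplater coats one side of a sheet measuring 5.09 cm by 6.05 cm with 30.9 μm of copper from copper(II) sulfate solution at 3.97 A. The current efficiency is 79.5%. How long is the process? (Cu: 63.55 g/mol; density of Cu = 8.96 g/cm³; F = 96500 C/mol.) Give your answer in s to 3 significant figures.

Plated area = 5.09 × 6.05 = 30.79 cm²
Volume = 30.79 × 30.9×10⁻⁴ cm = 0.09514 cm³
m(Cu) = 0.09514 × 8.96 = 0.8525 g
n(Cu) = 0.8525 / 63.55 = 0.01341 mol; n(e⁻) = 2 × 0.01341 = 0.02682 mol
Q = 0.02682 × 96500 / 0.795 = 3256 C
t = 3256 / 3.97 = 820.2 s

820 s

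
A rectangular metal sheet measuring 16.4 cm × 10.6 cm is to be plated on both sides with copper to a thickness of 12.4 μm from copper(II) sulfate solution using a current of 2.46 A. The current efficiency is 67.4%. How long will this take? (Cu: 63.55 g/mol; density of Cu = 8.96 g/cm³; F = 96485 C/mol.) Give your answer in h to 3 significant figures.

1.97 h

Plated area = 2 × 16.4 × 10.6 = 347.7 cm²
Volume = 347.7 × 12.4×10⁻⁴ cm = 0.4311 cm³
m(Cu) = 0.4311 × 8.96 = 3.863 g
n(Cu) = 3.863 / 63.55 = 0.06079 mol; n(e⁻) = 2 × 0.06079 = 0.1216 mol
Q = 0.1216 × 96485 / 0.674 = 17410 C
t = 17410 / 2.46 = 7077 s = 1.97 h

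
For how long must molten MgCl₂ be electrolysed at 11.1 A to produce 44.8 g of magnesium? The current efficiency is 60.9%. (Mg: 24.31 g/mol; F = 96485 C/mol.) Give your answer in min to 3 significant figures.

877 min

n(Mg) = 44.8 / 24.31 = 1.843 mol
Mg²⁺ + 2e⁻ → Mg, so n(e⁻) = 2 × 1.843 = 3.686 mol
Q = 3.686 × 96485 / 0.609 = 5.840×10^5 C
t = Q / I = 5.840×10^5 / 11.1 = 52610 s = 877 min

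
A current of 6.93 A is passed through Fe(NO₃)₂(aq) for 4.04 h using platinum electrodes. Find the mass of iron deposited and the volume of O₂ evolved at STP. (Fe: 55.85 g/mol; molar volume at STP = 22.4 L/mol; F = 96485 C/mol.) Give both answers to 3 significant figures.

Q = 6.93 × 14544 = 1.008×10^5 C; n(e⁻) = 1.008×10^5 / 96485 = 1.045 mol
Cathode: Fe²⁺ + 2e⁻ → Fe → n(Fe) = 1.045/2 = 0.5225 mol → 29.2 g
Anode: 2H₂O → O₂ + 4H⁺ + 4e⁻ → n(O₂) = 1.045/4 = 0.2613 mol → 5.85 L

29.2 g Fe; 5.85 L O₂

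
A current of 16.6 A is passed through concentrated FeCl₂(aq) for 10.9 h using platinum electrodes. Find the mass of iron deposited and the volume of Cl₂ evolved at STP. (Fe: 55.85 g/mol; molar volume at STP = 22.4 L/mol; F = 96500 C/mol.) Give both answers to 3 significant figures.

Q = 16.6 × 39240 = 6.514×10^5 C; n(e⁻) = 6.514×10^5 / 96500 = 6.750 mol
Cathode: Fe²⁺ + 2e⁻ → Fe → n(Fe) = 6.750/2 = 3.375 mol → 188 g
Anode: 2Cl⁻ → Cl₂ + 2e⁻ → n(Cl₂) = 6.750/2 = 3.375 mol → 75.6 L

188 g Fe; 75.6 L Cl₂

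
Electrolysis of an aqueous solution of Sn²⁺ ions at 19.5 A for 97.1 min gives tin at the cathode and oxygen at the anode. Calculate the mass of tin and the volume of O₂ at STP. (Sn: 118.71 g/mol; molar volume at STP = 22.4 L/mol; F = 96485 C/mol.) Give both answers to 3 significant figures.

Q = 19.5 × 5826 = 1.136×10^5 C; n(e⁻) = 1.136×10^5 / 96485 = 1.177 mol
Cathode: Sn²⁺ + 2e⁻ → Sn → n(Sn) = 1.177/2 = 0.5885 mol → 69.9 g
Anode: 2H₂O → O₂ + 4H⁺ + 4e⁻ → n(O₂) = 1.177/4 = 0.2943 mol → 6.59 L

69.9 g Sn; 6.59 L O₂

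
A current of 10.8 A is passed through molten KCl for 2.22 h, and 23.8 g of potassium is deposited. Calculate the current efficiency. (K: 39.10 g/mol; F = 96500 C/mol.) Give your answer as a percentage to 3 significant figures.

Q = 10.8 × 7992 = 86310 C
n(e⁻) = 86310 / 96500 = 0.8944 mol
K⁺ + e⁻ → K, so theoretical n(K) = 0.8944 mol → 34.97 g
Efficiency = 23.8 / 34.97 = 0.6806 = 68.1%

68.1%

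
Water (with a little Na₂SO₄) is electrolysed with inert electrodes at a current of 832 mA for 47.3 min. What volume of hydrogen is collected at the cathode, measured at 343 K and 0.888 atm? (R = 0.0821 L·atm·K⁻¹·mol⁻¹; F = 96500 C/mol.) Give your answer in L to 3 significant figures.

0.388 L

Q = 0.832 A × 2838 s = 2361 C
n(e⁻) = 2361 / 96500 = 0.02447 mol
2H⁺ + 2e⁻ → H₂, so n(H₂) = 0.02447 / 2 = 0.01224 mol
V = nRT/P = 0.01224 × 0.0821 × 343 / 0.888 = 0.3882 L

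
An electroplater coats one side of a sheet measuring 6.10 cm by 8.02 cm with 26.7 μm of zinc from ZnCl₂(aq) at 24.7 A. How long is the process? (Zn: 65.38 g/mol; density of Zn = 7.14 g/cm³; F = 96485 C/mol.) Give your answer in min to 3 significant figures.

1.86 min

Plated area = 6.10 × 8.02 = 48.92 cm²
Volume = 48.92 × 26.7×10⁻⁴ cm = 0.1306 cm³
m(Zn) = 0.1306 × 7.14 = 0.9325 g
n(Zn) = 0.9325 / 65.38 = 0.01426 mol; n(e⁻) = 2 × 0.01426 = 0.02852 mol
Q = 0.02852 × 96485 = 2752 C
t = 2752 / 24.7 = 111.4 s = 1.86 min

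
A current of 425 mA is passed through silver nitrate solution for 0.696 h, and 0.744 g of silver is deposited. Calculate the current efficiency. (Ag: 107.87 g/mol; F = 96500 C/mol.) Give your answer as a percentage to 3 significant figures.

Q = 0.425 × 2505.6 = 1065 C
n(e⁻) = 1065 / 96500 = 0.01104 mol
Ag⁺ + e⁻ → Ag, so theoretical n(Ag) = 0.01104 mol → 1.191 g
Efficiency = 0.744 / 1.191 = 0.6247 = 62.5%

62.5%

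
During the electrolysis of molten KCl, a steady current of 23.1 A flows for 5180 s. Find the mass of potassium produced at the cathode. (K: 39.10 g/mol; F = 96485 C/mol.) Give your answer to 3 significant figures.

Q = It = 23.1 × 5180 = 1.197×10^5 C
Moles of electrons = 1.197×10^5 / 96485 = 1.241 mol
K⁺ + e⁻ → K, so n(K) = 1.241 mol
m = 1.241 × 39.10 = 48.5 g

48.5 g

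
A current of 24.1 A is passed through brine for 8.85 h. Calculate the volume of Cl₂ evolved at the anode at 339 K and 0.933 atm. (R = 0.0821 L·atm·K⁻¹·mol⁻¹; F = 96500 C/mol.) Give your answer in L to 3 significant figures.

119 L

Q = 24.1 A × 31860 s = 7.678×10^5 C
Moles of electrons = 7.678×10^5 / 96500 = 7.956 mol
2Cl⁻ → Cl₂ + 2e⁻, so n(Cl₂) = 7.956 / 2 = 3.978 mol
V = nRT/P = 3.978 × 0.0821 × 339 / 0.933 = 118.7 L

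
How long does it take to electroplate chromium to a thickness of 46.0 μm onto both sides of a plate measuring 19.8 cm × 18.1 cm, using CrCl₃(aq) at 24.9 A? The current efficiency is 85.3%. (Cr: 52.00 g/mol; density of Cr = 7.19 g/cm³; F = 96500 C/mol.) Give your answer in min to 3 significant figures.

104 min

Plated area = 2 × 19.8 × 18.1 = 716.8 cm²
Volume = 716.8 × 46.0×10⁻⁴ cm = 3.297 cm³
m(Cr) = 3.297 × 7.19 = 23.71 g
n(Cr) = 23.71 / 52.00 = 0.4560 mol; n(e⁻) = 3 × 0.4560 = 1.368 mol
Q = 1.368 × 96500 / 0.853 = 1.548×10^5 C
t = 1.548×10^5 / 24.9 = 6217 s = 104 min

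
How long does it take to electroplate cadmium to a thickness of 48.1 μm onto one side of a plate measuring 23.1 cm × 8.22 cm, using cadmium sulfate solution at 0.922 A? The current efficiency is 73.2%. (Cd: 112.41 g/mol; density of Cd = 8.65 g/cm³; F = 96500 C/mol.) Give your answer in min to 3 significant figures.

335 min

Plated area = 23.1 × 8.22 = 189.9 cm²
Volume = 189.9 × 48.1×10⁻⁴ cm = 0.9134 cm³
m(Cd) = 0.9134 × 8.65 = 7.901 g
n(Cd) = 7.901 / 112.41 = 0.07029 mol; n(e⁻) = 2 × 0.07029 = 0.1406 mol
Q = 0.1406 × 96500 / 0.732 = 18540 C
t = 18540 / 0.922 = 20110 s = 335 min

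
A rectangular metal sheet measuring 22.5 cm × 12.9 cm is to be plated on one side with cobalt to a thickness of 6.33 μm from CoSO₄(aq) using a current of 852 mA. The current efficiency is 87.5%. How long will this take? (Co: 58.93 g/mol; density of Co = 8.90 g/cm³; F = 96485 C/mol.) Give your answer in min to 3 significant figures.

Plated area = 22.5 × 12.9 = 290.3 cm²
Volume = 290.3 × 6.33×10⁻⁴ cm = 0.1838 cm³
m(Co) = 0.1838 × 8.90 = 1.636 g
n(Co) = 1.636 / 58.93 = 0.02776 mol; n(e⁻) = 2 × 0.02776 = 0.05552 mol
Q = 0.05552 × 96485 / 0.875 = 6122 C
t = 6122 / 0.852 = 7185 s = 120 min

120 min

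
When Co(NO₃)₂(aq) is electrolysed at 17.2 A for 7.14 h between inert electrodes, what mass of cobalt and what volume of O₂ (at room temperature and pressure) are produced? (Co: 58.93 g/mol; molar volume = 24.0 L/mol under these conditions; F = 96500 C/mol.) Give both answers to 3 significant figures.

135 g Co; 27.5 L O₂

Q = 17.2 × 25704 = 4.421×10^5 C; n(e⁻) = 4.421×10^5 / 96500 = 4.581 mol
Cathode: Co²⁺ + 2e⁻ → Co → n(Co) = 4.581/2 = 2.291 mol → 135 g
Anode: 2H₂O → O₂ + 4H⁺ + 4e⁻ → n(O₂) = 4.581/4 = 1.145 mol → 27.5 L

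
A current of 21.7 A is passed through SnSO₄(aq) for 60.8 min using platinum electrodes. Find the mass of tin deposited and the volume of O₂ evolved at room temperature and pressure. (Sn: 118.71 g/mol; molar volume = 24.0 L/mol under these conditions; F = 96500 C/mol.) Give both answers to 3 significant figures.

Q = 21.7 × 3648 = 79160 C; n(e⁻) = 79160 / 96500 = 0.8203 mol
Cathode: Sn²⁺ + 2e⁻ → Sn → n(Sn) = 0.8203/2 = 0.4102 mol → 48.7 g
Anode: 2H₂O → O₂ + 4H⁺ + 4e⁻ → n(O₂) = 0.8203/4 = 0.2051 mol → 4.92 L

48.7 g Sn; 4.92 L O₂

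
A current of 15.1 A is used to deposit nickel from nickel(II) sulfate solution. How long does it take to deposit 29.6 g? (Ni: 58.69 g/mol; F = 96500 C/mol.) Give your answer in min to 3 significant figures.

107 min

n(Ni) = 29.6 / 58.69 = 0.5043 mol
Ni²⁺ + 2e⁻ → Ni, so n(e⁻) = 2 × 0.5043 = 1.009 mol
Q = 1.009 × 96500 = 97370 C
t = Q / I = 97370 / 15.1 = 6448 s = 107 min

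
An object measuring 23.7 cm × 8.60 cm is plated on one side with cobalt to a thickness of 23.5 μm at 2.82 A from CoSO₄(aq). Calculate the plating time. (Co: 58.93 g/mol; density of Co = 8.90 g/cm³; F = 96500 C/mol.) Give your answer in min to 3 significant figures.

Plated area = 23.7 × 8.60 = 203.8 cm²
Volume = 203.8 × 23.5×10⁻⁴ cm = 0.4789 cm³
m(Co) = 0.4789 × 8.90 = 4.262 g
n(Co) = 4.262 / 58.93 = 0.07232 mol; n(e⁻) = 2 × 0.07232 = 0.1446 mol
Q = 0.1446 × 96500 = 13950 C
t = 13950 / 2.82 = 4947 s = 82.5 min

82.5 min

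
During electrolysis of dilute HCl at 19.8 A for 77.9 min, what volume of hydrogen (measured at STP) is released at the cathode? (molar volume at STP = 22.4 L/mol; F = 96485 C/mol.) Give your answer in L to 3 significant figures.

10.7 L

Q = 19.8 A × 4674 s = 92550 C
Moles of electrons = 92550 / 96485 = 0.9592 mol
2H⁺ + 2e⁻ → H₂, so n(H₂) = 0.9592 / 2 = 0.4796 mol
V = 0.4796 × 22.4 = 10.74 L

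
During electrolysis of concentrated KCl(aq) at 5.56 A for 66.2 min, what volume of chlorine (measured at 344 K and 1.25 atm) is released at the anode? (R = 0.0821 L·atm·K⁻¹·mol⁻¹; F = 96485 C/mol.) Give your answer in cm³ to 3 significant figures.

Q = 5.56 A × 3972 s = 22080 C
Moles of electrons = 22080 / 96485 = 0.2288 mol
2Cl⁻ → Cl₂ + 2e⁻, so n(Cl₂) = 0.2288 / 2 = 0.1144 mol
V = nRT/P = 0.1144 × 0.0821 × 344 / 1.25 = 2.585 L
= 2590 cm³

2590 cm³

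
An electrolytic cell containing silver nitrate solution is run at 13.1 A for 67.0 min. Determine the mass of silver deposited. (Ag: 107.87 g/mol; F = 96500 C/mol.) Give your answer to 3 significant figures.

58.9 g

Charge passed = 13.1 × 4020 = 52660 C
n(e⁻) = 52660 / 96500 = 0.5457 mol
Ag⁺ + e⁻ → Ag, so n(Ag) = 0.5457 mol
m = 0.5457 × 107.87 = 58.9 g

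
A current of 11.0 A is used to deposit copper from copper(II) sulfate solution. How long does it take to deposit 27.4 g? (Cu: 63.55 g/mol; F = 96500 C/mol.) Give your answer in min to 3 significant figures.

126 min

n(Cu) = 27.4 / 63.55 = 0.4312 mol
Cu²⁺ + 2e⁻ → Cu, so n(e⁻) = 2 × 0.4312 = 0.8624 mol
Q = 0.8624 × 96500 = 83220 C
t = Q / I = 83220 / 11.0 = 7565 s = 126 min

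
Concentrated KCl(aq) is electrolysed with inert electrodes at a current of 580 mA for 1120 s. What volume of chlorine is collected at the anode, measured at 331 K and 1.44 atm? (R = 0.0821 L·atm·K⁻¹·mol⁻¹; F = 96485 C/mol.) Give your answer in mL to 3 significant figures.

63.5 mL

Q = 0.580 A × 1120 s = 649.6 C
n(e⁻) = 649.6 / 96485 = 0.006733 mol
2Cl⁻ → Cl₂ + 2e⁻, so n(Cl₂) = 0.006733 / 2 = 0.003367 mol
V = nRT/P = 0.003367 × 0.0821 × 331 / 1.44 = 0.06354 L
= 63.5 mL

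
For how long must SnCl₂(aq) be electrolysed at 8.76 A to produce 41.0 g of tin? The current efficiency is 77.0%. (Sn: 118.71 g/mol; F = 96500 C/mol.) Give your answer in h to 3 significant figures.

n(Sn) = 41.0 / 118.71 = 0.3454 mol
Sn²⁺ + 2e⁻ → Sn, so n(e⁻) = 2 × 0.3454 = 0.6908 mol
Q = 0.6908 × 96500 / 0.770 = 86570 C
t = Q / I = 86570 / 8.76 = 9882 s = 2.75 h

2.75 h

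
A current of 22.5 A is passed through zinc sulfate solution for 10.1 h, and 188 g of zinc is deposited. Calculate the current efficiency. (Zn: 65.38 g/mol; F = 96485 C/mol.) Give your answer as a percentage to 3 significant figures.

Q = 22.5 × 36360 = 8.181×10^5 C
n(e⁻) = 8.181×10^5 / 96485 = 8.479 mol
Zn²⁺ + 2e⁻ → Zn, so theoretical n(Zn) = 4.240 mol → 277.2 g
Efficiency = 188 / 277.2 = 0.6782 = 67.8%

67.8%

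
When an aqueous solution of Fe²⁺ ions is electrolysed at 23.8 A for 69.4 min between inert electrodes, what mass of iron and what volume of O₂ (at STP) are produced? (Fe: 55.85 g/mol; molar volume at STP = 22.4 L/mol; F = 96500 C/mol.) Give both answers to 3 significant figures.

28.7 g Fe; 5.75 L O₂

Q = 23.8 × 4164 = 99100 C; n(e⁻) = 99100 / 96500 = 1.027 mol
Cathode: Fe²⁺ + 2e⁻ → Fe → n(Fe) = 1.027/2 = 0.5135 mol → 28.7 g
Anode: 2H₂O → O₂ + 4H⁺ + 4e⁻ → n(O₂) = 1.027/4 = 0.2568 mol → 5.75 L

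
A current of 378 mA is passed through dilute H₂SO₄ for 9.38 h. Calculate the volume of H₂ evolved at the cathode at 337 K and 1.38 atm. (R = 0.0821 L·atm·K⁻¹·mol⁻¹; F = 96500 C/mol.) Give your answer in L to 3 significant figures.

1.33 L

Q = 0.378 A × 33768 s = 12760 C
n(e⁻) = Q/F = 12760/96500 = 0.1322 mol
2H⁺ + 2e⁻ → H₂, so n(H₂) = 0.1322 / 2 = 0.06610 mol
V = nRT/P = 0.06610 × 0.0821 × 337 / 1.38 = 1.325 L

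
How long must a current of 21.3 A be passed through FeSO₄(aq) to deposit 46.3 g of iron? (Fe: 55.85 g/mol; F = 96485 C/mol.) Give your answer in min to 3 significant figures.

125 min

n(Fe) = 46.3 / 55.85 = 0.8290 mol
Fe²⁺ + 2e⁻ → Fe, so n(e⁻) = 2 × 0.8290 = 1.658 mol
Q = 1.658 × 96485 = 1.600×10^5 C
t = Q / I = 1.600×10^5 / 21.3 = 7512 s = 125 min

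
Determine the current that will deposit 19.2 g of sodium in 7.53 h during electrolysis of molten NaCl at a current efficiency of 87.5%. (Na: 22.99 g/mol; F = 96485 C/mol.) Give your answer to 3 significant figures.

n(Na) = 19.2 / 22.99 = 0.8351 mol
Na⁺ + e⁻ → Na, so n(e⁻) = 0.8351 mol
Q = 0.8351 × 96485 / 0.875 = 92090 C
I = Q / t = 92090 / 27108 s = 3.40 A

3.40 A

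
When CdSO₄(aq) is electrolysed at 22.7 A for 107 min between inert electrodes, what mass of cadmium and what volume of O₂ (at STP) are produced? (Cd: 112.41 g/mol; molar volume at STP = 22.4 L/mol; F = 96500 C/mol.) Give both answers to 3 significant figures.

84.9 g Cd; 8.46 L O₂

Q = 22.7 × 6420 = 1.457×10^5 C; n(e⁻) = 1.457×10^5 / 96500 = 1.510 mol
Cathode: Cd²⁺ + 2e⁻ → Cd → n(Cd) = 1.510/2 = 0.7550 mol → 84.9 g
Anode: 2H₂O → O₂ + 4H⁺ + 4e⁻ → n(O₂) = 1.510/4 = 0.3775 mol → 8.46 L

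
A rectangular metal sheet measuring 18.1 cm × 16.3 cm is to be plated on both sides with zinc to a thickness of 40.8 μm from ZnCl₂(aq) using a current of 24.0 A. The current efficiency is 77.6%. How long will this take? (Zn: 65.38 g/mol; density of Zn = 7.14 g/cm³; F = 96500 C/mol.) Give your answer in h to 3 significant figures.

0.757 h

Plated area = 2 × 18.1 × 16.3 = 590.1 cm²
Volume = 590.1 × 40.8×10⁻⁴ cm = 2.408 cm³
m(Zn) = 2.408 × 7.14 = 17.19 g
n(Zn) = 17.19 / 65.38 = 0.2629 mol; n(e⁻) = 2 × 0.2629 = 0.5258 mol
Q = 0.5258 × 96500 / 0.776 = 65390 C
t = 65390 / 24.0 = 2725 s = 0.757 h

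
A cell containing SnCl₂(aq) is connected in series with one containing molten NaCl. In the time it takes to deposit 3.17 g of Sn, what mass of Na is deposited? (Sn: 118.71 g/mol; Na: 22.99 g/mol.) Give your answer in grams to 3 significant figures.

1.23 g

n(Sn) = 3.17 / 118.71 = 0.02670 mol
Sn²⁺ + 2e⁻ → Sn, so n(e⁻) = 2 × 0.02670 = 0.05340 mol
The cells are in series, so the same charge (and hence the same n(e⁻) = 0.05340 mol) passes through both.
Na⁺ + e⁻ → Na, so n(Na) = 0.05340 mol
m(Na) = 0.05340 × 22.99 = 1.23 g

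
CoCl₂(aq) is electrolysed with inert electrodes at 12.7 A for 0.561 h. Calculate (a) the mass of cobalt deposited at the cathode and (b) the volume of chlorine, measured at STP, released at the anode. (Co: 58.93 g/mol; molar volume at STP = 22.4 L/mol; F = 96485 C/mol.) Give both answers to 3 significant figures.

Q = 12.7 × 2019.6 = 25650 C; n(e⁻) = 25650 / 96485 = 0.2658 mol
Cathode: Co²⁺ + 2e⁻ → Co → n(Co) = 0.2658/2 = 0.1329 mol → 7.83 g
Anode: 2Cl⁻ → Cl₂ + 2e⁻ → n(Cl₂) = 0.2658/2 = 0.1329 mol → 2.98 L

7.83 g Co; 2.98 L Cl₂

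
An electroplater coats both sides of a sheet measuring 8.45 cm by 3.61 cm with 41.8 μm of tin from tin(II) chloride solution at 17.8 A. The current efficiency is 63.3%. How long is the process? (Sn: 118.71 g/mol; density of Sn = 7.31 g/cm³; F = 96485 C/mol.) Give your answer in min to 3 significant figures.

Plated area = 2 × 8.45 × 3.61 = 61.01 cm²
Volume = 61.01 × 41.8×10⁻⁴ cm = 0.2550 cm³
m(Sn) = 0.2550 × 7.31 = 1.864 g
n(Sn) = 1.864 / 118.71 = 0.01570 mol; n(e⁻) = 2 × 0.01570 = 0.03140 mol
Q = 0.03140 × 96485 / 0.633 = 4786 C
t = 4786 / 17.8 = 268.9 s = 4.48 min

4.48 min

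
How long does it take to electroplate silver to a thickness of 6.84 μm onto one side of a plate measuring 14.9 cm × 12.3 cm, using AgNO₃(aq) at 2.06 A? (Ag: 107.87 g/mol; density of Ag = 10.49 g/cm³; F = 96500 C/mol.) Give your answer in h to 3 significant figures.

0.159 h

Plated area = 14.9 × 12.3 = 183.3 cm²
Volume = 183.3 × 6.84×10⁻⁴ cm = 0.1254 cm³
m(Ag) = 0.1254 × 10.49 = 1.315 g
n(Ag) = 1.315 / 107.87 = 0.01219 mol; n(e⁻) = 0.01219 mol
Q = 0.01219 × 96500 = 1176 C
t = 1176 / 2.06 = 570.9 s = 0.159 h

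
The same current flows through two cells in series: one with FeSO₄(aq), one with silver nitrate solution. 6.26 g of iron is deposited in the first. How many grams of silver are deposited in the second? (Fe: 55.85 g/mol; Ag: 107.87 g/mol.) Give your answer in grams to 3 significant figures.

n(Fe) = 6.26 / 55.85 = 0.1121 mol
Fe²⁺ + 2e⁻ → Fe, so n(e⁻) = 2 × 0.1121 = 0.2242 mol
Since the cells are in series, n(e⁻) in the Ag cell is also 0.2242 mol.
Ag⁺ + e⁻ → Ag, so n(Ag) = 0.2242 mol
m(Ag) = 0.2242 × 107.87 = 24.2 g

24.2 g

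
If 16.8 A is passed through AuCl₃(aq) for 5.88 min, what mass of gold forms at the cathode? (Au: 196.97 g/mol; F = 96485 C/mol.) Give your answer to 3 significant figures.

4.03 g

Q = It = 16.8 × 352.8 = 5927 C
Moles of electrons = 5927 / 96485 = 0.06143 mol
Au³⁺ + 3e⁻ → Au, so n(Au) = 0.06143 / 3 = 0.02048 mol
m = 0.02048 × 196.97 = 4.03 g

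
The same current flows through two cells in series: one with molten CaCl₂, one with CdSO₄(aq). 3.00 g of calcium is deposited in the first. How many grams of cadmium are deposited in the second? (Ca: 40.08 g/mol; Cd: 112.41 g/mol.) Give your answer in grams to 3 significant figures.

8.41 g

n(Ca) = 3.00 / 40.08 = 0.07485 mol
Ca²⁺ + 2e⁻ → Ca, so n(e⁻) = 2 × 0.07485 = 0.1497 mol
Since the cells are in series, n(e⁻) in the Cd cell is also 0.1497 mol.
Cd²⁺ + 2e⁻ → Cd, so n(Cd) = 0.1497 / 2 = 0.07485 mol
m(Cd) = 0.07485 × 112.41 = 8.41 g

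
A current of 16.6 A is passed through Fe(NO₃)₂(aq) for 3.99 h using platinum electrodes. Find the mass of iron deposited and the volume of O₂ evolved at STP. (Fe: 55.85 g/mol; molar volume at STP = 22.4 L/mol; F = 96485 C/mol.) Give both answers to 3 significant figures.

69.0 g Fe; 13.8 L O₂

Q = 16.6 × 14364 = 2.384×10^5 C; n(e⁻) = 2.384×10^5 / 96485 = 2.471 mol
Cathode: Fe²⁺ + 2e⁻ → Fe → n(Fe) = 2.471/2 = 1.236 mol → 69.0 g
Anode: 2H₂O → O₂ + 4H⁺ + 4e⁻ → n(O₂) = 2.471/4 = 0.6178 mol → 13.8 L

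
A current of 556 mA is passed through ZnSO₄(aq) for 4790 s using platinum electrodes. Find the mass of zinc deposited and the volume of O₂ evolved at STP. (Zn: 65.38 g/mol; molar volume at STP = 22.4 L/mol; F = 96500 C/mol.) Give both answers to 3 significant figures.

Q = 0.556 × 4790 = 2663 C; n(e⁻) = 2663 / 96500 = 0.02760 mol
Cathode: Zn²⁺ + 2e⁻ → Zn → n(Zn) = 0.02760/2 = 0.01380 mol → 0.902 g
Anode: 2H₂O → O₂ + 4H⁺ + 4e⁻ → n(O₂) = 0.02760/4 = 0.006900 mol → 0.155 L

0.902 g Zn; 0.155 L O₂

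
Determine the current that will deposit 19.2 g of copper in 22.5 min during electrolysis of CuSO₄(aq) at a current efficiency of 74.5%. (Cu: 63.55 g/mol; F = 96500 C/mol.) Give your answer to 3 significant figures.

58.0 A

n(Cu) = 19.2 / 63.55 = 0.3021 mol
Cu²⁺ + 2e⁻ → Cu, so n(e⁻) = 2 × 0.3021 = 0.6042 mol
Q = 0.6042 × 96500 / 0.745 = 78260 C
I = Q / t = 78260 / 1350 s = 58.0 A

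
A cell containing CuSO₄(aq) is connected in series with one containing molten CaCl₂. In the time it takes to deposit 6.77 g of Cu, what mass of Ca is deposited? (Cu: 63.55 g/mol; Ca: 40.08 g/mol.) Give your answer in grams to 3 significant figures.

4.27 g

n(Cu) = 6.77 / 63.55 = 0.1065 mol
Cu²⁺ + 2e⁻ → Cu, so n(e⁻) = 2 × 0.1065 = 0.2130 mol
In series, the same 0.2130 mol of electrons flows through the second cell.
Ca²⁺ + 2e⁻ → Ca, so n(Ca) = 0.2130 / 2 = 0.1065 mol
m(Ca) = 0.1065 × 40.08 = 4.27 g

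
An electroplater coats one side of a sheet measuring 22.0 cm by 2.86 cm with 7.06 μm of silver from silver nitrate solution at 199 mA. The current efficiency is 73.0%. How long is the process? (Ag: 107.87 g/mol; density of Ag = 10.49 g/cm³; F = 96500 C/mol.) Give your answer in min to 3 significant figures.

Plated area = 22.0 × 2.86 = 62.92 cm²
Volume = 62.92 × 7.06×10⁻⁴ cm = 0.04442 cm³
m(Ag) = 0.04442 × 10.49 = 0.4660 g
n(Ag) = 0.4660 / 107.87 = 0.004320 mol; n(e⁻) = 0.004320 mol
Q = 0.004320 × 96500 / 0.730 = 571.1 C
t = 571.1 / 0.199 = 2870 s = 47.8 min

47.8 min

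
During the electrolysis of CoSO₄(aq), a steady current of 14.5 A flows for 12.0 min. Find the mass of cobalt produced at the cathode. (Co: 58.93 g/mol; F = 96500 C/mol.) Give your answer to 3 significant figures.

3.19 g

Q = It = 14.5 × 720 = 10440 C
n(e⁻) = Q/F = 10440/96500 = 0.1082 mol
Co²⁺ + 2e⁻ → Co, so n(Co) = 0.1082 / 2 = 0.05410 mol
m = 0.05410 × 58.93 = 3.19 g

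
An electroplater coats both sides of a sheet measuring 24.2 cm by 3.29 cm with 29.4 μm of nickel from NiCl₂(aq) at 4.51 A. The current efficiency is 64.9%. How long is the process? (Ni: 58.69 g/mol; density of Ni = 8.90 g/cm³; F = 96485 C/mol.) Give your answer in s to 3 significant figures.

Plated area = 2 × 24.2 × 3.29 = 159.2 cm²
Volume = 159.2 × 29.4×10⁻⁴ cm = 0.4680 cm³
m(Ni) = 0.4680 × 8.90 = 4.165 g
n(Ni) = 4.165 / 58.69 = 0.07097 mol; n(e⁻) = 2 × 0.07097 = 0.1419 mol
Q = 0.1419 × 96485 / 0.649 = 21100 C
t = 21100 / 4.51 = 4678 s

4680 s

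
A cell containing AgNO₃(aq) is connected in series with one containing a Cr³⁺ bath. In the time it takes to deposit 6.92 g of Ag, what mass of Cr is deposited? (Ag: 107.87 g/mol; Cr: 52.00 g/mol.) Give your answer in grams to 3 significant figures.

n(Ag) = 6.92 / 107.87 = 0.06415 mol
Ag⁺ + e⁻ → Ag, so n(e⁻) = 0.06415 mol
In series, the same 0.06415 mol of electrons flows through the second cell.
Cr³⁺ + 3e⁻ → Cr, so n(Cr) = 0.06415 / 3 = 0.02138 mol
m(Cr) = 0.02138 × 52.00 = 1.11 g

1.11 g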